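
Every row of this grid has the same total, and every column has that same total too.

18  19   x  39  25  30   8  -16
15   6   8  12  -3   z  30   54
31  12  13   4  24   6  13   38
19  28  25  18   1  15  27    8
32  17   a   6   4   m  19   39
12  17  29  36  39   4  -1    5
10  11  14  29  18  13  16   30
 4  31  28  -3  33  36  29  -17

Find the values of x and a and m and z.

Rows 3 and 4 both sum to 141, so that's the common total.
Row 1 has 18 + 19 + 39 + 25 + 30 + 8 − 16 = 123; the blank must be 141 − 123 = 18.
Column 3 has 18 + 8 + 13 + 25 + 29 + 14 + 28 = 135; the blank must be 141 − 135 = 6.
Row 5 has 32 + 17 + 6 + 6 + 4 + 19 + 39 = 123; the blank must be 141 − 123 = 18.
Row 2 has 15 + 6 + 8 + 12 − 3 + 30 + 54 = 122; the blank must be 141 − 122 = 19.

x = 18, a = 6, m = 18, z = 19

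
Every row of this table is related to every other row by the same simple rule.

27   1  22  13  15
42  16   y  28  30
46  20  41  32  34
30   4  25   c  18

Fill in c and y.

c = 16, y = 37

The difference between any two rows is the same in every column — this is an addition table with the headers hidden.
Row 4 minus row 1 is 18 − 15 = 3, so its entry in column 4 is 13 + 3 = 16.
Row 2 minus row 1 is 30 − 15 = 15, so its entry in column 3 is 22 + 15 = 37.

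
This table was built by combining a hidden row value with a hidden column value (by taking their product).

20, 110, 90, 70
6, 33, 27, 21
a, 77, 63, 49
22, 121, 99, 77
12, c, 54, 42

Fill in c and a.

c = 66, a = 14

Each row is a constant multiple of every other row — this is a multiplication table with the headers hidden.
Row 5 is 42/70 = 3/5 times row 1, so its entry in column 2 is 110 × 3/5 = 66.
Row 3 is 49/70 = 7/10 times row 1, so its entry in column 1 is 20 × 7/10 = 14.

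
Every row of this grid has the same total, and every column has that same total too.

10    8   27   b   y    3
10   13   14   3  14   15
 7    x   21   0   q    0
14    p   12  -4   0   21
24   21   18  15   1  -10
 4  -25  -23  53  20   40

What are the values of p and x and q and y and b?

Rows 2 and 5 both sum to 69, so that's the common total.
Row 4: 14 + 12 − 4 + 0 + 21 = 43, so its missing entry is 69 − 43 = 26.
Column 2: 8 + 13 + 26 + 21 − 25 = 43, so its missing entry is 69 − 43 = 26.
Row 3: 7 + 26 + 21 + 0 + 0 = 54, so its missing entry is 69 − 54 = 15.
Column 5: 14 + 15 + 0 + 1 + 20 = 50, so its missing entry is 69 − 50 = 19.
Row 1: 10 + 8 + 27 + 19 + 3 = 67, so its missing entry is 69 − 67 = 2.

p = 26, x = 26, q = 15, y = 19, b = 2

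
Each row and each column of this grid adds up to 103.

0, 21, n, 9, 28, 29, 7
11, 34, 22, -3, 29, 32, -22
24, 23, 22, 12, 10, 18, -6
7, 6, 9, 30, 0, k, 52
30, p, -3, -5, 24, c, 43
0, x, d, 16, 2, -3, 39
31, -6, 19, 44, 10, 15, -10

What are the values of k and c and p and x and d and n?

k = -1, c = 13, p = 1, x = 24, d = 25, n = 9

The known cells in row 1 total 94, leaving 103 − 94 = 9 for the blank.
The known cells in row 4 total 104, leaving 103 − 104 = -1 for the blank.
The known cells in column 6 total 90, leaving 103 − 90 = 13 for the blank.
The known cells in row 5 total 102, leaving 103 − 102 = 1 for the blank.
The known cells in column 2 total 79, leaving 103 − 79 = 24 for the blank.
The known cells in row 6 total 78, leaving 103 − 78 = 25 for the blank.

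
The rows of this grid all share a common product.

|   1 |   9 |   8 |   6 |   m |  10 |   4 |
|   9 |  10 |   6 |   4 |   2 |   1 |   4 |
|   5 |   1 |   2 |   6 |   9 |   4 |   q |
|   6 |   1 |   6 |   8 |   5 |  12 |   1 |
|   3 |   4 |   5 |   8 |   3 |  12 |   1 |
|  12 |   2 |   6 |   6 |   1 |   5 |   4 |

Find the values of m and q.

m = 1, q = 8

Rows 2 and 4 each multiply to 17280, so every row has product 17280.
Row 1: 1×9×8×6×10×4 = 17280, so the missing entry is 17280 ÷ 17280 = 1.
Row 3: 5×1×2×6×9×4 = 2160, so the missing entry is 17280 ÷ 2160 = 8.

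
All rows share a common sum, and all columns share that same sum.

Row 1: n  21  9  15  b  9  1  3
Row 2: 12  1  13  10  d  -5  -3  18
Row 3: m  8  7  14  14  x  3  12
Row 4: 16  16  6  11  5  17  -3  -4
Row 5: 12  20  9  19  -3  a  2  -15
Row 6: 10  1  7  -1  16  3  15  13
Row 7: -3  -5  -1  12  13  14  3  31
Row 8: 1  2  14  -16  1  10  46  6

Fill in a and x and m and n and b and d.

a = 20, x = -4, m = 10, n = 6, b = 0, d = 18

Rows 4 and 6 both sum to 64, so that's the common total.
Row 2 has 12 + 1 + 13 + 10 − 5 − 3 + 18 = 46; the blank must be 64 − 46 = 18.
Column 5 has 18 + 14 + 5 − 3 + 16 + 13 + 1 = 64; the blank must be 64 − 64 = 0.
Row 1 has 21 + 9 + 15 + 0 + 9 + 1 + 3 = 58; the blank must be 64 − 58 = 6.
Column 1 has 6 + 12 + 16 + 12 + 10 − 3 + 1 = 54; the blank must be 64 − 54 = 10.
Row 5 has 12 + 20 + 9 + 19 − 3 + 2 − 15 = 44; the blank must be 64 − 44 = 20.
Row 3 has 10 + 8 + 7 + 14 + 14 + 3 + 12 = 68; the blank must be 64 − 68 = -4.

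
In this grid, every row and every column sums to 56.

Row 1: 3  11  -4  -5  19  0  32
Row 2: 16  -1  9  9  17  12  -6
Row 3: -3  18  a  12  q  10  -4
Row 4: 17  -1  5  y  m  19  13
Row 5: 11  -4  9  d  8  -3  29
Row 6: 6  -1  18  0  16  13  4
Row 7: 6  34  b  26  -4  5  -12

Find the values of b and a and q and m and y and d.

The known cells in row 7 total 55, leaving 56 − 55 = 1 for the blank.
The known cells in row 5 total 50, leaving 56 − 50 = 6 for the blank.
The known cells in column 4 total 48, leaving 56 − 48 = 8 for the blank.
The known cells in row 4 total 61, leaving 56 − 61 = -5 for the blank.
The known cells in column 5 total 51, leaving 56 − 51 = 5 for the blank.
The known cells in row 3 total 38, leaving 56 − 38 = 18 for the blank.

b = 1, a = 18, q = 5, m = -5, y = 8, d = 6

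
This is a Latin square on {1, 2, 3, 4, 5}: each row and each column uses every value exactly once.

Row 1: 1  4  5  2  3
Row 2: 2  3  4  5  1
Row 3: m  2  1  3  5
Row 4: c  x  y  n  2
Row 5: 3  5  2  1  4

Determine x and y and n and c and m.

x = 1, y = 3, n = 4, c = 5, m = 4

For row 4, column 2: column 2 already has {2, 3, 4, 5}; that leaves 1.
At (row 3, col 1): row 3 already has {1, 2, 3, 5}, so the value is 4.
At (row 4, col 1): column 1 already has {1, 2, 3, 4}, so the value is 5.
Cell (4,4): column 4 already has {1, 2, 3, 5} → 4.
At (row 4, col 3): row 4 already has {1, 2, 4, 5}, so the value is 3.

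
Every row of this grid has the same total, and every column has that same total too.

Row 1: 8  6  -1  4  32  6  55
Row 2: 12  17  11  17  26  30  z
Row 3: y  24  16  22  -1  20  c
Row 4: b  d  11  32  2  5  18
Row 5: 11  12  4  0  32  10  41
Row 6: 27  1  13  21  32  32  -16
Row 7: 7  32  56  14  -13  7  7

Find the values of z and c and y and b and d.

z = -3, c = 8, y = 21, b = 24, d = 18

Rows 1 and 5 both sum to 110, so that's the common total.
The known cells in column 2 total 92, leaving 110 − 92 = 18 for the blank.
The known cells in row 4 total 86, leaving 110 − 86 = 24 for the blank.
The known cells in column 1 total 89, leaving 110 − 89 = 21 for the blank.
The known cells in row 3 total 102, leaving 110 − 102 = 8 for the blank.
The known cells in row 2 total 113, leaving 110 − 113 = -3 for the blank.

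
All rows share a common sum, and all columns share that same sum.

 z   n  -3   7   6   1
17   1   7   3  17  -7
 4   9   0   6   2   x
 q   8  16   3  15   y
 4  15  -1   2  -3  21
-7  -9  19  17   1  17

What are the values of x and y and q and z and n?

Rows 2 and 5 both sum to 38, so that's the common total.
The known cells in column 2 total 24, leaving 38 − 24 = 14 for the blank.
The known cells in row 1 total 25, leaving 38 − 25 = 13 for the blank.
The known cells in column 1 total 31, leaving 38 − 31 = 7 for the blank.
The known cells in row 3 total 21, leaving 38 − 21 = 17 for the blank.
The known cells in row 4 total 49, leaving 38 − 49 = -11 for the blank.

x = 17, y = -11, q = 7, z = 13, n = 14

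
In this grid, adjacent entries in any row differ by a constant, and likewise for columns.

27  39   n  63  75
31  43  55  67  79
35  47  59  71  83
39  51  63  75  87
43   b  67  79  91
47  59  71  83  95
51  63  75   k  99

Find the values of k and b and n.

k = 87, b = 55, n = 51

Along each row the entries change by 12 per step; down each column they change by 4.
Row 7: from 51 at column 1, stepping by 12 to column 4 gives 87.
Row 5: from 43 at column 1, stepping by 12 to column 2 gives 55.
Row 1: from 27 at column 1, stepping by 12 to column 3 gives 51.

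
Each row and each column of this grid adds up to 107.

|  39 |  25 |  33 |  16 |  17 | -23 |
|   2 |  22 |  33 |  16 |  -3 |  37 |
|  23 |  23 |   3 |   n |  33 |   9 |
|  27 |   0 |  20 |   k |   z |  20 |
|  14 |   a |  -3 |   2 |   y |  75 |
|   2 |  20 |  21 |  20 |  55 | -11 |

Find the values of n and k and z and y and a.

The known cells in row 3 total 91, leaving 107 − 91 = 16 for the blank.
The known cells in column 4 total 70, leaving 107 − 70 = 37 for the blank.
The known cells in row 4 total 104, leaving 107 − 104 = 3 for the blank.
The known cells in column 5 total 105, leaving 107 − 105 = 2 for the blank.
The known cells in row 5 total 90, leaving 107 − 90 = 17 for the blank.

n = 16, k = 37, z = 3, y = 2, a = 17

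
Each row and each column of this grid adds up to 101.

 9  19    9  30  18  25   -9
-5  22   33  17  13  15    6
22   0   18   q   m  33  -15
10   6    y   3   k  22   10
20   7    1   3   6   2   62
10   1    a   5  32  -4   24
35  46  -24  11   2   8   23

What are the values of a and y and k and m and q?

a = 33, y = 31, k = 19, m = 11, q = 32

The known cells in column 4 total 69, leaving 101 − 69 = 32 for the blank.
The known cells in row 3 total 90, leaving 101 − 90 = 11 for the blank.
The known cells in column 5 total 82, leaving 101 − 82 = 19 for the blank.
The known cells in row 4 total 70, leaving 101 − 70 = 31 for the blank.
The known cells in row 6 total 68, leaving 101 − 68 = 33 for the blank.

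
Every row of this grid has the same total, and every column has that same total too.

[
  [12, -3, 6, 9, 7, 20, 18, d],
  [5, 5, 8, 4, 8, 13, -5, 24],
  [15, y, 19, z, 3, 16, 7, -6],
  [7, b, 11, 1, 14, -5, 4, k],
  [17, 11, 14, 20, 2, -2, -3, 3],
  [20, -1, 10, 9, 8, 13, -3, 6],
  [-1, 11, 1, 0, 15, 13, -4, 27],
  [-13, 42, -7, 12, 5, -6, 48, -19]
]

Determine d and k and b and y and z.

d = -7, k = 34, b = -4, y = 1, z = 7

Rows 2 and 5 both sum to 62, so that's the common total.
Row 1: 12 − 3 + 6 + 9 + 7 + 20 + 18 = 69, so its missing entry is 62 − 69 = -7.
Column 8: -7 + 24 − 6 + 3 + 6 + 27 − 19 = 28, so its missing entry is 62 − 28 = 34.
Row 4: 7 + 11 + 1 + 14 − 5 + 4 + 34 = 66, so its missing entry is 62 − 66 = -4.
Column 2: -3 + 5 − 4 + 11 − 1 + 11 + 42 = 61, so its missing entry is 62 − 61 = 1.
Row 3: 15 + 1 + 19 + 3 + 16 + 7 − 6 = 55, so its missing entry is 62 − 55 = 7.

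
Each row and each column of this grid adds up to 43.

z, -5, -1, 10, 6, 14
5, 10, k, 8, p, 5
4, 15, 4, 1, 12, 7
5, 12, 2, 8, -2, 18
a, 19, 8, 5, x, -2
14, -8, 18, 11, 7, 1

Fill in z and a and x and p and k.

The known cells in column 3 total 31, leaving 43 − 31 = 12 for the blank.
The known cells in row 1 total 24, leaving 43 − 24 = 19 for the blank.
The known cells in column 1 total 47, leaving 43 − 47 = -4 for the blank.
The known cells in row 5 total 26, leaving 43 − 26 = 17 for the blank.
The known cells in row 2 total 40, leaving 43 − 40 = 3 for the blank.

z = 19, a = -4, x = 17, p = 3, k = 12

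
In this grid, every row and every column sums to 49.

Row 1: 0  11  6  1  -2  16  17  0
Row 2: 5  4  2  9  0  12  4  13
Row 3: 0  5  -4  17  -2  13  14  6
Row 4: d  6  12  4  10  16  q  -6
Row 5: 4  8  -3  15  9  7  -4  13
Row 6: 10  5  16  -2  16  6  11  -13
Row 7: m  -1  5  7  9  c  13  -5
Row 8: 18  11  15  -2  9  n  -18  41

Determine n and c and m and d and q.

n = -25, c = 4, m = 17, d = -5, q = 12

Column 7: 17 + 4 + 14 − 4 + 11 + 13 − 18 = 37, so its missing entry is 49 − 37 = 12.
Row 4: 6 + 12 + 4 + 10 + 16 + 12 − 6 = 54, so its missing entry is 49 − 54 = -5.
Column 1: 0 + 5 + 0 − 5 + 4 + 10 + 18 = 32, so its missing entry is 49 − 32 = 17.
Row 7: 17 − 1 + 5 + 7 + 9 + 13 − 5 = 45, so its missing entry is 49 − 45 = 4.
Row 8: 18 + 11 + 15 − 2 + 9 − 18 + 41 = 74, so its missing entry is 49 − 74 = -25.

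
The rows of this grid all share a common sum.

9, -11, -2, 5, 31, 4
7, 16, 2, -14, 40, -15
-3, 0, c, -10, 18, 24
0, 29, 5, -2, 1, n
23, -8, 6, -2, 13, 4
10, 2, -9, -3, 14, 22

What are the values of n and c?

n = 3, c = 7

The complete rows each total 36.
Row 4 is missing 36 − 33 = 3 (since 0 + 29 + 5 − 2 + 1 = 33).
Row 3 is missing 36 − 29 = 7 (since -3 + 0 − 10 + 18 + 24 = 29).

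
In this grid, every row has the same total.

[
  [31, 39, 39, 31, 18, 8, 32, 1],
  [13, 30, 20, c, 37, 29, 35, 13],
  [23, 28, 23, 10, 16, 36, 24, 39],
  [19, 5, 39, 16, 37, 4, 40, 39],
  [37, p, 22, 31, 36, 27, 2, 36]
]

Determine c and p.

c = 22, p = 8

The complete rows each total 199.
Row 2 is missing 199 − 177 = 22 (since 13 + 30 + 20 + 37 + 29 + 35 + 13 = 177).
Row 5 is missing 199 − 191 = 8 (since 37 + 22 + 31 + 36 + 27 + 2 + 36 = 191).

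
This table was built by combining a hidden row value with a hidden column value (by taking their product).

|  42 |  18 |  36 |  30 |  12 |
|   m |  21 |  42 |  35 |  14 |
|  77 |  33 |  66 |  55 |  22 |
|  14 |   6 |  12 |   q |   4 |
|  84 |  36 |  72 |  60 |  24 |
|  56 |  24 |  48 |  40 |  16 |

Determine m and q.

m = 49, q = 10

Each row is a constant multiple of every other row — this is a multiplication table with the headers hidden.
Row 2 is 14/12 = 7/6 times row 1, so its entry in column 1 is 42 × 7/6 = 49.
Row 4 is 4/12 = 1/3 times row 1, so its entry in column 4 is 30 × 1/3 = 10.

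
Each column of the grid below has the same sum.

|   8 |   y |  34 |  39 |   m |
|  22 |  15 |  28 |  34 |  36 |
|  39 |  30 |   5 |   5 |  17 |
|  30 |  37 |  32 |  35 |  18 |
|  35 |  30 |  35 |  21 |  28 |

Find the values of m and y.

Column 1 sums to 134 and so does column 4; that's the common total.
In column 5 the known cells total 99, leaving 134 − 99 = 35.
In column 2 the known cells total 112, leaving 134 − 112 = 22.

m = 35, y = 22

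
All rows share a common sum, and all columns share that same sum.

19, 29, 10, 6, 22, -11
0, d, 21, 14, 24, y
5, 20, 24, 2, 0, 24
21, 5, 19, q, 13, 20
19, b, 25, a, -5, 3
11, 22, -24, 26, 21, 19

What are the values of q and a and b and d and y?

q = -3, a = 30, b = 3, d = -4, y = 20

Rows 1 and 3 both sum to 75, so that's the common total.
The known cells in column 6 total 55, leaving 75 − 55 = 20 for the blank.
The known cells in row 2 total 79, leaving 75 − 79 = -4 for the blank.
The known cells in row 4 total 78, leaving 75 − 78 = -3 for the blank.
The known cells in column 4 total 45, leaving 75 − 45 = 30 for the blank.
The known cells in row 5 total 72, leaving 75 − 72 = 3 for the blank.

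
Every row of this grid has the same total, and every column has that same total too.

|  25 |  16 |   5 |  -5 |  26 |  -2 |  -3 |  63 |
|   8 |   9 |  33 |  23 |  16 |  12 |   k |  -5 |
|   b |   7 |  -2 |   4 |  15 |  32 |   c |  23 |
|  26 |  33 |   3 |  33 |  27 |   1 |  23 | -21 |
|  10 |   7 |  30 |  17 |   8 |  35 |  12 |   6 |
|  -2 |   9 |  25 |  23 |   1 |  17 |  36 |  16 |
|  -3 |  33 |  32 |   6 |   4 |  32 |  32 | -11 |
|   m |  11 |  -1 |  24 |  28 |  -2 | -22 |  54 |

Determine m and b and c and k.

m = 33, b = 28, c = 18, k = 29

Rows 1 and 4 both sum to 125, so that's the common total.
The known cells in row 2 total 96, leaving 125 − 96 = 29 for the blank.
The known cells in row 8 total 92, leaving 125 − 92 = 33 for the blank.
The known cells in column 1 total 97, leaving 125 − 97 = 28 for the blank.
The known cells in row 3 total 107, leaving 125 − 107 = 18 for the blank.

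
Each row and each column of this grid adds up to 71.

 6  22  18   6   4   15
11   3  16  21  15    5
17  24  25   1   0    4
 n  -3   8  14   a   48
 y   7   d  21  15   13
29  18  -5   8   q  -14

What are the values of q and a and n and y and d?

The known cells in row 6 total 36, leaving 71 − 36 = 35 for the blank.
The known cells in column 5 total 69, leaving 71 − 69 = 2 for the blank.
The known cells in column 3 total 62, leaving 71 − 62 = 9 for the blank.
The known cells in row 5 total 65, leaving 71 − 65 = 6 for the blank.
The known cells in row 4 total 69, leaving 71 − 69 = 2 for the blank.

q = 35, a = 2, n = 2, y = 6, d = 9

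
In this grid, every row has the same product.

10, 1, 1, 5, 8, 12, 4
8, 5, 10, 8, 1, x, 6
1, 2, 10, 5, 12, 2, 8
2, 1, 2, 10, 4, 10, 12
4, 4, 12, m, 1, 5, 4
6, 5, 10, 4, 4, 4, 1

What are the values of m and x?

m = 5, x = 1

Rows 1 and 3 each multiply to 19200, so every row has product 19200.
Row 5: 4×4×12×1×5×4 = 3840, so the missing entry is 19200 ÷ 3840 = 5.
Row 2: 8×5×10×8×1×6 = 19200, so the missing entry is 19200 ÷ 19200 = 1.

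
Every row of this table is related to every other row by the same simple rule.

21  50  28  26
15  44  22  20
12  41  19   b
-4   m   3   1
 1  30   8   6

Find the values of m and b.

m = 25, b = 17

The difference between any two rows is the same in every column — this is an addition table with the headers hidden.
Row 4 minus row 1 is 3 − 28 = -25, so its entry in column 2 is 50 + (-25) = 25.
Row 3 minus row 1 is 19 − 28 = -9, so its entry in column 4 is 26 + (-9) = 17.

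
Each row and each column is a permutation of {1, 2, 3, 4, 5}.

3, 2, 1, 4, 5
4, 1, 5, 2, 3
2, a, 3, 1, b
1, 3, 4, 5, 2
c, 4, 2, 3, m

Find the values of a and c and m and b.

a = 5, c = 5, m = 1, b = 4

At (row 5, col 1): column 1 already has {1, 2, 3, 4}, so the value is 5.
Cell (5,5): row 5 already has {2, 3, 4, 5} → 1.
For row 3, column 5: column 5 already has {1, 2, 3, 5}; that leaves 4.
At (row 3, col 2): row 3 already has {1, 2, 3, 4}, so the value is 5.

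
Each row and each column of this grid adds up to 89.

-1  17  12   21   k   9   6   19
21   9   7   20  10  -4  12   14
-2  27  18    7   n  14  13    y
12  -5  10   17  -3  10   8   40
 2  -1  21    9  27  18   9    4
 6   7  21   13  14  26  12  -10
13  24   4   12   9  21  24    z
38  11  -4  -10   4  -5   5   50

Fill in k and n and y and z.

k = 6, n = 22, y = -10, z = -18

Row 7 has 13 + 24 + 4 + 12 + 9 + 21 + 24 = 107; the blank must be 89 − 107 = -18.
Row 1 has -1 + 17 + 12 + 21 + 9 + 6 + 19 = 83; the blank must be 89 − 83 = 6.
Column 5 has 6 + 10 − 3 + 27 + 14 + 9 + 4 = 67; the blank must be 89 − 67 = 22.
Row 3 has -2 + 27 + 18 + 7 + 22 + 14 + 13 = 99; the blank must be 89 − 99 = -10.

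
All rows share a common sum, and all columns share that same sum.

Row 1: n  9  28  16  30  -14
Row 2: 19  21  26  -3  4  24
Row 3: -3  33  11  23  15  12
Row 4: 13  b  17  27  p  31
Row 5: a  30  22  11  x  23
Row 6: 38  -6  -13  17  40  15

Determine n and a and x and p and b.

n = 22, a = 2, x = 3, p = -1, b = 4

Rows 2 and 3 both sum to 91, so that's the common total.
Row 1 has 9 + 28 + 16 + 30 − 14 = 69; the blank must be 91 − 69 = 22.
Column 1 has 22 + 19 − 3 + 13 + 38 = 89; the blank must be 91 − 89 = 2.
Row 5 has 2 + 30 + 22 + 11 + 23 = 88; the blank must be 91 − 88 = 3.
Column 5 has 30 + 4 + 15 + 3 + 40 = 92; the blank must be 91 − 92 = -1.
Row 4 has 13 + 17 + 27 − 1 + 31 = 87; the blank must be 91 − 87 = 4.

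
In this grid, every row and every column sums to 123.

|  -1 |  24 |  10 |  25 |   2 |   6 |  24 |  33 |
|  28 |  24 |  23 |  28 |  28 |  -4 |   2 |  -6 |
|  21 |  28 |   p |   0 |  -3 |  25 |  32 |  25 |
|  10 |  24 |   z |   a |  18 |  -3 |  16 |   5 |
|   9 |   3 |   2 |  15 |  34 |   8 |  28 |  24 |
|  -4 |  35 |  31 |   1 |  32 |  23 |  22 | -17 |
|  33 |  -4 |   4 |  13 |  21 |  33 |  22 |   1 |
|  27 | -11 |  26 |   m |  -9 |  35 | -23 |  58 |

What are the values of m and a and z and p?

Row 3 has 21 + 28 + 0 − 3 + 25 + 32 + 25 = 128; the blank must be 123 − 128 = -5.
Column 3 has 10 + 23 − 5 + 2 + 31 + 4 + 26 = 91; the blank must be 123 − 91 = 32.
Row 4 has 10 + 24 + 32 + 18 − 3 + 16 + 5 = 102; the blank must be 123 − 102 = 21.
Row 8 has 27 − 11 + 26 − 9 + 35 − 23 + 58 = 103; the blank must be 123 − 103 = 20.

m = 20, a = 21, z = 32, p = -5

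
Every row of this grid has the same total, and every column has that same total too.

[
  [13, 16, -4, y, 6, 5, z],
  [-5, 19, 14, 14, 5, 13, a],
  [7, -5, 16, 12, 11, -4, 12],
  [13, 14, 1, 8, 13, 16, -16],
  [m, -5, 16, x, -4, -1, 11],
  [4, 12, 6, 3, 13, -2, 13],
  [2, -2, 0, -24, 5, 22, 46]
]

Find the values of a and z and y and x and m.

a = -11, z = -6, y = 19, x = 17, m = 15

Rows 3 and 4 both sum to 49, so that's the common total.
Column 1 has 13 − 5 + 7 + 13 + 4 + 2 = 34; the blank must be 49 − 34 = 15.
Row 5 has 15 − 5 + 16 − 4 − 1 + 11 = 32; the blank must be 49 − 32 = 17.
Column 4 has 14 + 12 + 8 + 17 + 3 − 24 = 30; the blank must be 49 − 30 = 19.
Row 1 has 13 + 16 − 4 + 19 + 6 + 5 = 55; the blank must be 49 − 55 = -6.
Row 2 has -5 + 19 + 14 + 14 + 5 + 13 = 60; the blank must be 49 − 60 = -11.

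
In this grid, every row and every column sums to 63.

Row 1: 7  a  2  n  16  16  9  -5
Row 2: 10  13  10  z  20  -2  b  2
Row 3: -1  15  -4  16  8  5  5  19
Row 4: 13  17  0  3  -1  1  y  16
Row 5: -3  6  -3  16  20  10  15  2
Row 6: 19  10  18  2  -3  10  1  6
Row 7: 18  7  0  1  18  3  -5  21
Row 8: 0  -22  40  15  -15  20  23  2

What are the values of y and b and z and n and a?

y = 14, b = 1, z = 9, n = 1, a = 17

Column 2 has 13 + 15 + 17 + 6 + 10 + 7 − 22 = 46; the blank must be 63 − 46 = 17.
Row 1 has 7 + 17 + 2 + 16 + 16 + 9 − 5 = 62; the blank must be 63 − 62 = 1.
Row 4 has 13 + 17 + 0 + 3 − 1 + 1 + 16 = 49; the blank must be 63 − 49 = 14.
Column 7 has 9 + 5 + 14 + 15 + 1 − 5 + 23 = 62; the blank must be 63 − 62 = 1.
Row 2 has 10 + 13 + 10 + 20 − 2 + 1 + 2 = 54; the blank must be 63 − 54 = 9.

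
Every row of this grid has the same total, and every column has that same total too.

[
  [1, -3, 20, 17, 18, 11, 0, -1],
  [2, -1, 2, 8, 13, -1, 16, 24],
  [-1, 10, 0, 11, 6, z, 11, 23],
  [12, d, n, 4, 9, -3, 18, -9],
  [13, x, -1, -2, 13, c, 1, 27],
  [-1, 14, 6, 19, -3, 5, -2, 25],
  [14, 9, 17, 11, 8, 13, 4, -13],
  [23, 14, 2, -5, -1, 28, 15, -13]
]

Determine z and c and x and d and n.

Rows 1 and 2 both sum to 63, so that's the common total.
The known cells in column 3 total 46, leaving 63 − 46 = 17 for the blank.
The known cells in row 4 total 48, leaving 63 − 48 = 15 for the blank.
The known cells in row 3 total 60, leaving 63 − 60 = 3 for the blank.
The known cells in column 6 total 56, leaving 63 − 56 = 7 for the blank.
The known cells in row 5 total 58, leaving 63 − 58 = 5 for the blank.

z = 3, c = 7, x = 5, d = 15, n = 17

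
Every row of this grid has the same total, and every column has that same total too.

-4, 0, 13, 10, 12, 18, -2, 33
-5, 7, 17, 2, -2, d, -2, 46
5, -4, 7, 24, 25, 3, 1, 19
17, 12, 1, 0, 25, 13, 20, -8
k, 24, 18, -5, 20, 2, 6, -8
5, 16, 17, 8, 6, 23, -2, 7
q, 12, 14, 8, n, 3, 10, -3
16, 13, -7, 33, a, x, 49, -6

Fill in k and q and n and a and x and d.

k = 23, q = 23, n = 13, a = -19, x = 1, d = 17

Rows 1 and 3 both sum to 80, so that's the common total.
Row 5 has 24 + 18 − 5 + 20 + 2 + 6 − 8 = 57; the blank must be 80 − 57 = 23.
Row 2 has -5 + 7 + 17 + 2 − 2 − 2 + 46 = 63; the blank must be 80 − 63 = 17.
Column 1 has -4 − 5 + 5 + 17 + 23 + 5 + 16 = 57; the blank must be 80 − 57 = 23.
Row 7 has 23 + 12 + 14 + 8 + 3 + 10 − 3 = 67; the blank must be 80 − 67 = 13.
Column 5 has 12 − 2 + 25 + 25 + 20 + 6 + 13 = 99; the blank must be 80 − 99 = -19.
Row 8 has 16 + 13 − 7 + 33 − 19 + 49 − 6 = 79; the blank must be 80 − 79 = 1.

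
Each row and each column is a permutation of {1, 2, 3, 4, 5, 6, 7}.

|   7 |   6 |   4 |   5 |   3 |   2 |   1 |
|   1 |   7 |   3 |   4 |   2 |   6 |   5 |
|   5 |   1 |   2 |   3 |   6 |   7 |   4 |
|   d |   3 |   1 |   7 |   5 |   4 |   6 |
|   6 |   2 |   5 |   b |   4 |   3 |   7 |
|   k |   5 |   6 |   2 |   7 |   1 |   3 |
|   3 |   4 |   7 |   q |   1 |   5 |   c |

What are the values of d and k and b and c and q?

Cell (5,4): row 5 already has {2, 3, 4, 5, 6, 7} → 1.
Cell (4,1): row 4 already has {1, 3, 4, 5, 6, 7} → 2.
Cell (6,1): row 6 already has {1, 2, 3, 5, 6, 7} → 4.
At (row 7, col 7): column 7 already has {1, 3, 4, 5, 6, 7}, so the value is 2.
Cell (7,4): row 7 already has {1, 2, 3, 4, 5, 7} → 6.

d = 2, k = 4, b = 1, c = 2, q = 6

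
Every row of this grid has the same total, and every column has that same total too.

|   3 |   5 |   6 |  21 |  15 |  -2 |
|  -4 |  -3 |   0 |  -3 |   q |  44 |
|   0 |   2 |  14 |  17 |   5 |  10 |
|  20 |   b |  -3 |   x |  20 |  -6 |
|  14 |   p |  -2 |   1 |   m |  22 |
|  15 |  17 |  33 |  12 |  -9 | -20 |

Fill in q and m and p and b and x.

q = 14, m = 3, p = 10, b = 17, x = 0

Rows 1 and 3 both sum to 48, so that's the common total.
The known cells in row 2 total 34, leaving 48 − 34 = 14 for the blank.
The known cells in column 5 total 45, leaving 48 − 45 = 3 for the blank.
The known cells in column 4 total 48, leaving 48 − 48 = 0 for the blank.
The known cells in row 4 total 31, leaving 48 − 31 = 17 for the blank.
The known cells in row 5 total 38, leaving 48 − 38 = 10 for the blank.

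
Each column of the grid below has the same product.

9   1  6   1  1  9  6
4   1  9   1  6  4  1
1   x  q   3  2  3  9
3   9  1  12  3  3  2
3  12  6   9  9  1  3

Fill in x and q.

Columns 4 and 6 each multiply to 324, so every column has product 324.
Column 2: 1×1×9×12 = 108, so the missing entry is 324 ÷ 108 = 3.
Column 3: 6×9×1×6 = 324, so the missing entry is 324 ÷ 324 = 1.

x = 3, q = 1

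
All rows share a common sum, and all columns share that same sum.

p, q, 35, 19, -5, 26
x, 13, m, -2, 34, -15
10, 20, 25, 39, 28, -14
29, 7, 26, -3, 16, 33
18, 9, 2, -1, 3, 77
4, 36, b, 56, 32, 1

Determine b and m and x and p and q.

b = -21, m = 41, x = 37, p = 10, q = 23

Rows 3 and 4 both sum to 108, so that's the common total.
Column 2 has 13 + 20 + 7 + 9 + 36 = 85; the blank must be 108 − 85 = 23.
Row 1 has 23 + 35 + 19 − 5 + 26 = 98; the blank must be 108 − 98 = 10.
Column 1 has 10 + 10 + 29 + 18 + 4 = 71; the blank must be 108 − 71 = 37.
Row 2 has 37 + 13 − 2 + 34 − 15 = 67; the blank must be 108 − 67 = 41.
Row 6 has 4 + 36 + 56 + 32 + 1 = 129; the blank must be 108 − 129 = -21.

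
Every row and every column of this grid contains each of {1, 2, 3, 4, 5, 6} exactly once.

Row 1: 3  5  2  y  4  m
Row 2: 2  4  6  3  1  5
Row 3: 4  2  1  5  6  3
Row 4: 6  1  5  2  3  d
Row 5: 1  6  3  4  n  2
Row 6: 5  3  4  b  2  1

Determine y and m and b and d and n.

y = 1, m = 6, b = 6, d = 4, n = 5

For row 5, column 5: row 5 already has {1, 2, 3, 4, 6}; that leaves 5.
For row 6, column 4: row 6 already has {1, 2, 3, 4, 5}; that leaves 6.
At (row 1, col 4): column 4 already has {2, 3, 4, 5, 6}, so the value is 1.
For row 1, column 6: row 1 already has {1, 2, 3, 4, 5}; that leaves 6.
For row 4, column 6: row 4 already has {1, 2, 3, 5, 6}; that leaves 4.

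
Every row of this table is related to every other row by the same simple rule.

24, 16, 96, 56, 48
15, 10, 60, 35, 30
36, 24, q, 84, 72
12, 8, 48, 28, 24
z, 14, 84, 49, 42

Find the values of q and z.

q = 144, z = 21

Each row is a constant multiple of every other row — this is a multiplication table with the headers hidden.
Row 3 is 24/16 = 3/2 times row 1, so its entry in column 3 is 96 × 3/2 = 144.
Row 5 is 14/16 = 7/8 times row 1, so its entry in column 1 is 24 × 7/8 = 21.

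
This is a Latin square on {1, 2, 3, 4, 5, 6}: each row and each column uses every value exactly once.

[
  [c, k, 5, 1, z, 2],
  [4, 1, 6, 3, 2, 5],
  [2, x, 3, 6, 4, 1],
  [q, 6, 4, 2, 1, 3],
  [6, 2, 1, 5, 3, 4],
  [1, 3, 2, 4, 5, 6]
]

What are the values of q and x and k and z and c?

q = 5, x = 5, k = 4, z = 6, c = 3

Cell (1,5): column 5 already has {1, 2, 3, 4, 5} → 6.
At (row 3, col 2): row 3 already has {1, 2, 3, 4, 6}, so the value is 5.
At (row 1, col 2): column 2 already has {1, 2, 3, 5, 6}, so the value is 4.
For row 1, column 1: row 1 already has {1, 2, 4, 5, 6}; that leaves 3.
Cell (4,1): row 4 already has {1, 2, 3, 4, 6} → 5.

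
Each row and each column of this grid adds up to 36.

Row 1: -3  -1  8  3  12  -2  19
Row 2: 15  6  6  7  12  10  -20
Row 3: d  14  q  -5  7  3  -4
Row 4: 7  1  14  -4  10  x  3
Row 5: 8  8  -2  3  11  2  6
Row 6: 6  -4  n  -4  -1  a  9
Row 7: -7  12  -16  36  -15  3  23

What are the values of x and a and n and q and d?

Column 1 has -3 + 15 + 7 + 8 + 6 − 7 = 26; the blank must be 36 − 26 = 10.
Row 3 has 10 + 14 − 5 + 7 + 3 − 4 = 25; the blank must be 36 − 25 = 11.
Row 4 has 7 + 1 + 14 − 4 + 10 + 3 = 31; the blank must be 36 − 31 = 5.
Column 6 has -2 + 10 + 3 + 5 + 2 + 3 = 21; the blank must be 36 − 21 = 15.
Row 6 has 6 − 4 − 4 − 1 + 15 + 9 = 21; the blank must be 36 − 21 = 15.

x = 5, a = 15, n = 15, q = 11, d = 10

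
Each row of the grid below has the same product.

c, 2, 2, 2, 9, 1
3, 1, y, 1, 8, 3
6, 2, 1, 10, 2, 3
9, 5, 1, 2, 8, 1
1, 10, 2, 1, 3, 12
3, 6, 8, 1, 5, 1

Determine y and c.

Rows 4 and 6 each multiply to 720, so every row has product 720.
Row 2: 3×1×1×8×3 = 72, so the missing entry is 720 ÷ 72 = 10.
Row 1: 2×2×2×9×1 = 72, so the missing entry is 720 ÷ 72 = 10.

y = 10, c = 10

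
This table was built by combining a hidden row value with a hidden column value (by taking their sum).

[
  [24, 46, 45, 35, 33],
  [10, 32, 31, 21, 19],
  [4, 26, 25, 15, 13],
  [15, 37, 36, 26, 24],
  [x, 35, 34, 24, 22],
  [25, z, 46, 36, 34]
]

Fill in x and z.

x = 13, z = 47

The difference between any two rows is the same in every column — this is an addition table with the headers hidden.
Row 5 minus row 1 is 34 − 45 = -11, so its entry in column 1 is 24 + (-11) = 13.
Row 6 minus row 1 is 46 − 45 = 1, so its entry in column 2 is 46 + 1 = 47.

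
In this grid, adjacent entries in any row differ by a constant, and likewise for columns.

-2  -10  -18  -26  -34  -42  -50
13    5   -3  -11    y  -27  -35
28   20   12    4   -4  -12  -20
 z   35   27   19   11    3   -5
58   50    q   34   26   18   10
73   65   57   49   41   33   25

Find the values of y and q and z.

y = -19, q = 42, z = 43

Along each row the entries change by -8 per step; down each column they change by 15.
Row 2: from 13 at column 1, stepping by -8 to column 5 gives -19.
Row 5: from 58 at column 1, stepping by -8 to column 3 gives 42.
Row 4: from 35 at column 2, stepping by -8 to column 1 gives 43.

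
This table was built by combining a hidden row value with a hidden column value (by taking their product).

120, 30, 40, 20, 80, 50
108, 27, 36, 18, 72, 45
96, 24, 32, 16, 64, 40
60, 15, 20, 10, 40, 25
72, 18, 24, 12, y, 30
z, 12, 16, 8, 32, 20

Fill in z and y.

Each row is a constant multiple of every other row — this is a multiplication table with the headers hidden.
Row 6 is 20/50 = 2/5 times row 1, so its entry in column 1 is 120 × 2/5 = 48.
Row 5 is 30/50 = 3/5 times row 1, so its entry in column 5 is 80 × 3/5 = 48.

z = 48, y = 48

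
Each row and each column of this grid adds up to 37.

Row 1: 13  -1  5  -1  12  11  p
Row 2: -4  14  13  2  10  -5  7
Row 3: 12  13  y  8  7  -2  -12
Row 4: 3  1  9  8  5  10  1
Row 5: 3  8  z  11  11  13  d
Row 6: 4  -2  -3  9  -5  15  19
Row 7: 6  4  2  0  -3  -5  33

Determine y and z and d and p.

Row 1 has 13 − 1 + 5 − 1 + 12 + 11 = 39; the blank must be 37 − 39 = -2.
Column 7 has -2 + 7 − 12 + 1 + 19 + 33 = 46; the blank must be 37 − 46 = -9.
Row 5 has 3 + 8 + 11 + 11 + 13 − 9 = 37; the blank must be 37 − 37 = 0.
Row 3 has 12 + 13 + 8 + 7 − 2 − 12 = 26; the blank must be 37 − 26 = 11.

y = 11, z = 0, d = -9, p = -2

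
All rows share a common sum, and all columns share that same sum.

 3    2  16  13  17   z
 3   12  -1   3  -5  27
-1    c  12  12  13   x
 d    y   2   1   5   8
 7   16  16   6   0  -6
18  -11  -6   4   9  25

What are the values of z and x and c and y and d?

Rows 2 and 5 both sum to 39, so that's the common total.
Column 1: 3 + 3 − 1 + 7 + 18 = 30, so its missing entry is 39 − 30 = 9.
Row 4: 9 + 2 + 1 + 5 + 8 = 25, so its missing entry is 39 − 25 = 14.
Column 2: 2 + 12 + 14 + 16 − 11 = 33, so its missing entry is 39 − 33 = 6.
Row 1: 3 + 2 + 16 + 13 + 17 = 51, so its missing entry is 39 − 51 = -12.
Row 3: -1 + 6 + 12 + 12 + 13 = 42, so its missing entry is 39 − 42 = -3.

z = -12, x = -3, c = 6, y = 14, d = 9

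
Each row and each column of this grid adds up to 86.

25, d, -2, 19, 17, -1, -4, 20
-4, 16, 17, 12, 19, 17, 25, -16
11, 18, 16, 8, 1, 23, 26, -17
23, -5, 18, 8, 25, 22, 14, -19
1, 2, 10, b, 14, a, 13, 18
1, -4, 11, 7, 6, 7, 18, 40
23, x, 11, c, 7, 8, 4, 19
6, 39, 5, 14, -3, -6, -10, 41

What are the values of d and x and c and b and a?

d = 12, x = 8, c = 6, b = 12, a = 16

Row 1: 25 − 2 + 19 + 17 − 1 − 4 + 20 = 74, so its missing entry is 86 − 74 = 12.
Column 2: 12 + 16 + 18 − 5 + 2 − 4 + 39 = 78, so its missing entry is 86 − 78 = 8.
Column 6: -1 + 17 + 23 + 22 + 7 + 8 − 6 = 70, so its missing entry is 86 − 70 = 16.
Row 5: 1 + 2 + 10 + 14 + 16 + 13 + 18 = 74, so its missing entry is 86 − 74 = 12.
Row 7: 23 + 8 + 11 + 7 + 8 + 4 + 19 = 80, so its missing entry is 86 − 80 = 6.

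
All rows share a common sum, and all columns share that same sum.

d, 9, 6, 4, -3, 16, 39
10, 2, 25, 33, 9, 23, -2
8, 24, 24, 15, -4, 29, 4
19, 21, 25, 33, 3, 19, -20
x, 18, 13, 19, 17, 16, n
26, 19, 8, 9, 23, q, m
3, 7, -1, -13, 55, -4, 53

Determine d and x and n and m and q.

d = 29, x = 5, n = 12, m = 14, q = 1

Rows 2 and 3 both sum to 100, so that's the common total.
The known cells in column 6 total 99, leaving 100 − 99 = 1 for the blank.
The known cells in row 1 total 71, leaving 100 − 71 = 29 for the blank.
The known cells in column 1 total 95, leaving 100 − 95 = 5 for the blank.
The known cells in row 5 total 88, leaving 100 − 88 = 12 for the blank.
The known cells in row 6 total 86, leaving 100 − 86 = 14 for the blank.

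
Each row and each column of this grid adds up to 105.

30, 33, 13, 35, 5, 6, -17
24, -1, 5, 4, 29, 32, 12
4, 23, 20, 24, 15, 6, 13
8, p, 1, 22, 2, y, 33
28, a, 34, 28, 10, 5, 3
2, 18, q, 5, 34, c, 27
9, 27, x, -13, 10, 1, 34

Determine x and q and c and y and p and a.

x = 37, q = -5, c = 24, y = 31, p = 8, a = -3

Row 7: 9 + 27 − 13 + 10 + 1 + 34 = 68, so its missing entry is 105 − 68 = 37.
Row 5: 28 + 34 + 28 + 10 + 5 + 3 = 108, so its missing entry is 105 − 108 = -3.
Column 2: 33 − 1 + 23 − 3 + 18 + 27 = 97, so its missing entry is 105 − 97 = 8.
Row 4: 8 + 8 + 1 + 22 + 2 + 33 = 74, so its missing entry is 105 − 74 = 31.
Column 6: 6 + 32 + 6 + 31 + 5 + 1 = 81, so its missing entry is 105 − 81 = 24.
Row 6: 2 + 18 + 5 + 34 + 24 + 27 = 110, so its missing entry is 105 − 110 = -5.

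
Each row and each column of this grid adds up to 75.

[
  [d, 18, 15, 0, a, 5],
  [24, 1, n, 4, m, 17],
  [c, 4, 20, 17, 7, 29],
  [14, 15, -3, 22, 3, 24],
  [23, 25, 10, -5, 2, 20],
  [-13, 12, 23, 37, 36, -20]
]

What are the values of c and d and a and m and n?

c = -2, d = 29, a = 8, m = 19, n = 10

Column 3 has 15 + 20 − 3 + 10 + 23 = 65; the blank must be 75 − 65 = 10.
Row 3 has 4 + 20 + 17 + 7 + 29 = 77; the blank must be 75 − 77 = -2.
Column 1 has 24 − 2 + 14 + 23 − 13 = 46; the blank must be 75 − 46 = 29.
Row 1 has 29 + 18 + 15 + 0 + 5 = 67; the blank must be 75 − 67 = 8.
Row 2 has 24 + 1 + 10 + 4 + 17 = 56; the blank must be 75 − 56 = 19.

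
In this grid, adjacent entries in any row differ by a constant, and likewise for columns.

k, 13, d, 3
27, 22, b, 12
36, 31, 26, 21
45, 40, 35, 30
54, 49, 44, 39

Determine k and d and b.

Along each row the entries change by -5 per step; down each column they change by 9.
Row 1: from 13 at column 2, stepping by -5 to column 1 gives 18.
Row 1: from 13 at column 2, stepping by -5 to column 3 gives 8.
Row 2: from 27 at column 1, stepping by -5 to column 3 gives 17.

k = 18, d = 8, b = 17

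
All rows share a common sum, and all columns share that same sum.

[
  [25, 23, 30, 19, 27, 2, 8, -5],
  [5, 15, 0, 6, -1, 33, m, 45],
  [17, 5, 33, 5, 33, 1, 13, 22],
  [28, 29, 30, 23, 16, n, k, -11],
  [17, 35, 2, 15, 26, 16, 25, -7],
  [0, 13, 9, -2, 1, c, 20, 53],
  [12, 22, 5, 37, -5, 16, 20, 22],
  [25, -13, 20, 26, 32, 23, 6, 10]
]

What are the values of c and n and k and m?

Rows 1 and 3 both sum to 129, so that's the common total.
The known cells in row 2 total 103, leaving 129 − 103 = 26 for the blank.
The known cells in row 6 total 94, leaving 129 − 94 = 35 for the blank.
The known cells in column 6 total 126, leaving 129 − 126 = 3 for the blank.
The known cells in row 4 total 118, leaving 129 − 118 = 11 for the blank.

c = 35, n = 3, k = 11, m = 26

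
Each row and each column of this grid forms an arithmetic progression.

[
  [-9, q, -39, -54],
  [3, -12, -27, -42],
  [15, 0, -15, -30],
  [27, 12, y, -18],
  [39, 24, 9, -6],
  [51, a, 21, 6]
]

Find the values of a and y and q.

Along each row the entries change by -15 per step; down each column they change by 12.
Row 6: from 51 at column 1, stepping by -15 to column 2 gives 36.
Row 4: from 27 at column 1, stepping by -15 to column 3 gives -3.
Row 1: from -9 at column 1, stepping by -15 to column 2 gives -24.

a = 36, y = -3, q = -24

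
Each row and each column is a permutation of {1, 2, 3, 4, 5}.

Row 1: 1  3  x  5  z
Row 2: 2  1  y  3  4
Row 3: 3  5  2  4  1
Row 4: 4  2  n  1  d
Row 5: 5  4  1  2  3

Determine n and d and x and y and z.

n = 3, d = 5, x = 4, y = 5, z = 2

For row 2, column 3: row 2 already has {1, 2, 3, 4}; that leaves 5.
For row 1, column 5: row 1 is missing {2, 4} and column 5 is missing {2, 5}; that leaves 2.
At (row 4, col 5): column 5 already has {1, 2, 3, 4}, so the value is 5.
At (row 1, col 3): row 1 already has {1, 2, 3, 5}, so the value is 4.
For row 4, column 3: row 4 already has {1, 2, 4, 5}; that leaves 3.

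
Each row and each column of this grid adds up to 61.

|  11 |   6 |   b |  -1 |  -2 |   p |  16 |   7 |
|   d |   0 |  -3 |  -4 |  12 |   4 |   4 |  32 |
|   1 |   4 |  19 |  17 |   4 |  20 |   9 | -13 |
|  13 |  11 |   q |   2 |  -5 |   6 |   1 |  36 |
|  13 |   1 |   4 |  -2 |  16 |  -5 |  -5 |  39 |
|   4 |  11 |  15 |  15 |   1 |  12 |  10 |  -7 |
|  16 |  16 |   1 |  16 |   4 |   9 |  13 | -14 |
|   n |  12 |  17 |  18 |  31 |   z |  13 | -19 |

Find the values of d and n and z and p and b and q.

d = 16, n = -13, z = 2, p = 13, b = 11, q = -3

Row 4: 13 + 11 + 2 − 5 + 6 + 1 + 36 = 64, so its missing entry is 61 − 64 = -3.
Column 3: -3 + 19 − 3 + 4 + 15 + 1 + 17 = 50, so its missing entry is 61 − 50 = 11.
Row 1: 11 + 6 + 11 − 1 − 2 + 16 + 7 = 48, so its missing entry is 61 − 48 = 13.
Row 2: 0 − 3 − 4 + 12 + 4 + 4 + 32 = 45, so its missing entry is 61 − 45 = 16.
Column 1: 11 + 16 + 1 + 13 + 13 + 4 + 16 = 74, so its missing entry is 61 − 74 = -13.
Row 8: -13 + 12 + 17 + 18 + 31 + 13 − 19 = 59, so its missing entry is 61 − 59 = 2.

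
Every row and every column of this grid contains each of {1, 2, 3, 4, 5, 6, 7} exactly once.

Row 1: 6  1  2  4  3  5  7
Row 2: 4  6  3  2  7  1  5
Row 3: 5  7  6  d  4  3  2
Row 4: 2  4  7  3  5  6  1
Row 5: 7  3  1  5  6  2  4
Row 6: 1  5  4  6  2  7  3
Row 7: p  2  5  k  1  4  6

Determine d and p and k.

d = 1, p = 3, k = 7

Cell (3,4): row 3 already has {2, 3, 4, 5, 6, 7} → 1.
For row 7, column 4: column 4 already has {1, 2, 3, 4, 5, 6}; that leaves 7.
At (row 7, col 1): row 7 already has {1, 2, 4, 5, 6, 7}, so the value is 3.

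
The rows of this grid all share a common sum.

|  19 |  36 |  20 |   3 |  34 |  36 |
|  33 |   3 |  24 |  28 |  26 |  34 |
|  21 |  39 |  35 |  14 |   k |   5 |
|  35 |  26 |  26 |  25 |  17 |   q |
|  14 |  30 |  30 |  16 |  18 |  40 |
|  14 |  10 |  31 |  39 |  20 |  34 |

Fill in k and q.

The complete rows each total 148.
Row 3 is missing 148 − 114 = 34 (since 21 + 39 + 35 + 14 + 5 = 114).
Row 4 is missing 148 − 129 = 19 (since 35 + 26 + 26 + 25 + 17 = 129).

k = 34, q = 19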